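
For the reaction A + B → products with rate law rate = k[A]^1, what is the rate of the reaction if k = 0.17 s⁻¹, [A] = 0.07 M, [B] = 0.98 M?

0.0119 M/s

Step 1: The rate law is rate = k[A]^1
Step 2: Note that the rate does not depend on [B] (zero order in B).
Step 3: rate = 0.17 × (0.07)^1 = 0.0119 M/s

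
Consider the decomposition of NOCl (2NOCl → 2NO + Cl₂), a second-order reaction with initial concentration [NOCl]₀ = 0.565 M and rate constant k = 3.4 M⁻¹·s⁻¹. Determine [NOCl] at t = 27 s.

0.01069 M

Step 1: For a second-order reaction: 1/[NOCl] = 1/[NOCl]₀ + kt
Step 2: 1/[NOCl] = 1/0.565 + 3.4 × 27
Step 3: 1/[NOCl] = 1.77 + 91.8 = 93.57
Step 4: [NOCl] = 1/93.57 = 0.01069 M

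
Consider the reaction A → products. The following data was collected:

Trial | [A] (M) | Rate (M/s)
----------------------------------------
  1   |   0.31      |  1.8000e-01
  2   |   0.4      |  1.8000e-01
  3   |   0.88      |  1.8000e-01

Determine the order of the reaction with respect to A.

zeroth order (0)

Step 1: Compare trials - when concentration changes, rate stays constant.
Step 2: rate₂/rate₁ = 1.8000e-01/1.8000e-01 = 1
Step 3: [A]₂/[A]₁ = 0.4/0.31 = 1.29
Step 4: Since rate ratio ≈ (conc ratio)^0, the reaction is zeroth order.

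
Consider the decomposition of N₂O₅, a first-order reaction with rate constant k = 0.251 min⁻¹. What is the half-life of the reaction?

2.762 min

Step 1: For a first-order reaction, t₁/₂ = ln(2)/k
Step 2: t₁/₂ = ln(2)/0.251
Step 3: t₁/₂ = 0.6931/0.251 = 2.762 min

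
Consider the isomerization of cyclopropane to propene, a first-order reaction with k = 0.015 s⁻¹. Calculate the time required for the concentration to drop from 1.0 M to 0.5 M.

46.21 s

Step 1: For first-order: t = ln([cyclopropane]₀/[cyclopropane])/k
Step 2: t = ln(1.0/0.5)/0.015
Step 3: t = ln(2)/0.015
Step 4: t = 0.6931/0.015 = 46.21 s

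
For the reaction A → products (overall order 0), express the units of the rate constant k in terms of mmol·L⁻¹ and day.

mmol·L⁻¹·day⁻¹

Step 1: For overall order n, rate = k × (concentration)^n.
Step 2: Rate has units mmol·L⁻¹·day⁻¹; concentration term has units (mmol·L⁻¹)^0.
Step 3: k = rate / (concentration)^n, so units of k = (mmol·L⁻¹)^(1-0)·day⁻¹ = mmol·L⁻¹·day⁻¹.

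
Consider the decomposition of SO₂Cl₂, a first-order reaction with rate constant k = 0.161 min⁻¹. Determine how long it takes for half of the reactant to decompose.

4.305 min

Step 1: For a first-order reaction, t₁/₂ = ln(2)/k
Step 2: t₁/₂ = ln(2)/0.161
Step 3: t₁/₂ = 0.6931/0.161 = 4.305 min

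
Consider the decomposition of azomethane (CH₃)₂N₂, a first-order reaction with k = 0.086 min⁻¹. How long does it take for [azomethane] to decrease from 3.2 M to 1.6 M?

8.06 min

Step 1: For first-order: t = ln([azomethane]₀/[azomethane])/k
Step 2: t = ln(3.2/1.6)/0.086
Step 3: t = ln(2)/0.086
Step 4: t = 0.6931/0.086 = 8.06 min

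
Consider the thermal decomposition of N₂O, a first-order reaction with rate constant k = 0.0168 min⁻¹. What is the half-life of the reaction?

41.26 min

Step 1: For a first-order reaction, t₁/₂ = ln(2)/k
Step 2: t₁/₂ = ln(2)/0.0168
Step 3: t₁/₂ = 0.6931/0.0168 = 41.26 min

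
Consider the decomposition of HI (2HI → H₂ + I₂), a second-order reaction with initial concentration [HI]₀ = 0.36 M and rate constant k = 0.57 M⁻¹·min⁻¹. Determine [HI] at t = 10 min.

0.118 M

Step 1: For a second-order reaction: 1/[HI] = 1/[HI]₀ + kt
Step 2: 1/[HI] = 1/0.36 + 0.57 × 10
Step 3: 1/[HI] = 2.778 + 5.7 = 8.478
Step 4: [HI] = 1/8.478 = 0.118 M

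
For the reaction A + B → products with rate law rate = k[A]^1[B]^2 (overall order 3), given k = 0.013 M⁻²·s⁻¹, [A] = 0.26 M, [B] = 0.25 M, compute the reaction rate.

0.0002112 M/s

Step 1: The rate law is rate = k[A]^1[B]^2, overall order = 1+2 = 3
Step 2: Substitute values: rate = 0.013 × (0.26)^1 × (0.25)^2
Step 3: rate = 0.013 × 0.26 × 0.0625 = 0.00021125 M/s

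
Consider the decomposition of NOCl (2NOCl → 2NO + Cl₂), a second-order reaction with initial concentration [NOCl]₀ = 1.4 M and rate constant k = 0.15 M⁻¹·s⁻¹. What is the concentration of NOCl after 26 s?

0.2167 M

Step 1: For a second-order reaction: 1/[NOCl] = 1/[NOCl]₀ + kt
Step 2: 1/[NOCl] = 1/1.4 + 0.15 × 26
Step 3: 1/[NOCl] = 0.7143 + 3.9 = 4.614
Step 4: [NOCl] = 1/4.614 = 0.2167 M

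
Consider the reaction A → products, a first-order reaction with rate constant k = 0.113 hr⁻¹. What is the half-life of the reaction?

6.134 hr

Step 1: For a first-order reaction, t₁/₂ = ln(2)/k
Step 2: t₁/₂ = ln(2)/0.113
Step 3: t₁/₂ = 0.6931/0.113 = 6.134 hr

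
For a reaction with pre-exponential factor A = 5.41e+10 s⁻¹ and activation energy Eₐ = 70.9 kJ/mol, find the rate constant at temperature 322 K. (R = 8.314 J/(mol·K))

1.70e-01 s⁻¹

Step 1: Use the Arrhenius equation: k = A × exp(-Eₐ/RT)
Step 2: Convert Eₐ to J/mol: 70.9 kJ/mol = 70900 J/mol
Step 3: Calculate the exponent: -Eₐ/(RT) = -70900/(8.314 × 322) = -26.48380
Step 4: k = 5.41e+10 × exp(-26.48380)
Step 5: k = 5.41e+10 × 3.14943e-12 = 1.7038e-01 s⁻¹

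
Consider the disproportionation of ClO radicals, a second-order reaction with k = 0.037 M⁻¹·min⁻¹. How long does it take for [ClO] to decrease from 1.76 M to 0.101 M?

252.2 min

Step 1: For second-order: t = (1/[ClO] - 1/[ClO]₀)/k
Step 2: t = (1/0.101 - 1/1.76)/0.037
Step 3: t = (9.901 - 0.5682)/0.037
Step 4: t = 9.333/0.037 = 252.2 min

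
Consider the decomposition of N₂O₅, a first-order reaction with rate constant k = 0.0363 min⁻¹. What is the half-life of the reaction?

19.09 min

Step 1: For a first-order reaction, t₁/₂ = ln(2)/k
Step 2: t₁/₂ = ln(2)/0.0363
Step 3: t₁/₂ = 0.6931/0.0363 = 19.09 min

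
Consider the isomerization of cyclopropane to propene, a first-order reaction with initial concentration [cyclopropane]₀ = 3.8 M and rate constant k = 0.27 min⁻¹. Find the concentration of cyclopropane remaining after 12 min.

0.1488 M

Step 1: For a first-order reaction: [cyclopropane] = [cyclopropane]₀ × e^(-kt)
Step 2: [cyclopropane] = 3.8 × e^(-0.27 × 12)
Step 3: [cyclopropane] = 3.8 × e^(-3.24)
Step 4: [cyclopropane] = 3.8 × 0.0391639 = 0.1488 M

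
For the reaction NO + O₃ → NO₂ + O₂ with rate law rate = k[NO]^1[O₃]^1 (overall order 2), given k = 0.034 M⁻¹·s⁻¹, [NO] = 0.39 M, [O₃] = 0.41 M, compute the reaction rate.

0.005437 M/s

Step 1: The rate law is rate = k[NO]^1[O₃]^1, overall order = 1+1 = 2
Step 2: Substitute values: rate = 0.034 × (0.39)^1 × (0.41)^1
Step 3: rate = 0.034 × 0.39 × 0.41 = 0.0054366 M/s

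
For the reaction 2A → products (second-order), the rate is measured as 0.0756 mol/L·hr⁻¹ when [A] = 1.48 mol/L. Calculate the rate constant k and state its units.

0.03451 (mol/L)⁻¹·hr⁻¹

Step 1: rate = k[A]^2, so k = rate / [A]^2.
Step 2: k = 0.0756 / (1.48)^2 = 0.0756 / 2.19.
Step 3: k = 0.03451 (mol/L)⁻¹·hr⁻¹.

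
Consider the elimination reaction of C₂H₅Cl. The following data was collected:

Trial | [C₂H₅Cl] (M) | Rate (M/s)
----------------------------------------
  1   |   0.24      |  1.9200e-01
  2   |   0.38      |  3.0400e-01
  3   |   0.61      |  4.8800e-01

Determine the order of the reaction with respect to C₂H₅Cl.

first order (1)

Step 1: Compare trials to find order n where rate₂/rate₁ = ([C₂H₅Cl]₂/[C₂H₅Cl]₁)^n
Step 2: rate₂/rate₁ = 3.0400e-01/1.9200e-01 = 1.583
Step 3: [C₂H₅Cl]₂/[C₂H₅Cl]₁ = 0.38/0.24 = 1.583
Step 4: n = ln(1.583)/ln(1.583) = 1.00 ≈ 1
Step 5: The reaction is first order in C₂H₅Cl.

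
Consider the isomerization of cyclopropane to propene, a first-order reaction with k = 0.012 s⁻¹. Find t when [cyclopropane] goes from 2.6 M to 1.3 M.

57.76 s

Step 1: For first-order: t = ln([cyclopropane]₀/[cyclopropane])/k
Step 2: t = ln(2.6/1.3)/0.012
Step 3: t = ln(2)/0.012
Step 4: t = 0.6931/0.012 = 57.76 s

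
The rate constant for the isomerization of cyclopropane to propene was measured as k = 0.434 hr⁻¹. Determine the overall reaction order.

first order (1)

Step 1: The units of k for an nth-order reaction are (concentration)^(1-n)·(time)⁻¹.
Step 2: Here k has units hr⁻¹, so the concentration exponent is 0.
Step 3: 1 - n = 0 ⇒ n = 1. The reaction is first order.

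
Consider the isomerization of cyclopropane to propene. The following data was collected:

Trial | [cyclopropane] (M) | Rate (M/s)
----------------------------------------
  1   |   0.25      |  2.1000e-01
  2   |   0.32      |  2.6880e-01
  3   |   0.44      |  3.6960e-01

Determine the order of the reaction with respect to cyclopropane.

first order (1)

Step 1: Compare trials to find order n where rate₂/rate₁ = ([cyclopropane]₂/[cyclopropane]₁)^n
Step 2: rate₂/rate₁ = 2.6880e-01/2.1000e-01 = 1.28
Step 3: [cyclopropane]₂/[cyclopropane]₁ = 0.32/0.25 = 1.28
Step 4: n = ln(1.28)/ln(1.28) = 1.00 ≈ 1
Step 5: The reaction is first order in cyclopropane.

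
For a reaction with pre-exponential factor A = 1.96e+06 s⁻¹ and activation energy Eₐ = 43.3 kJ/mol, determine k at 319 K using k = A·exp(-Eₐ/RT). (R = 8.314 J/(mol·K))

1.59e-01 s⁻¹

Step 1: Use the Arrhenius equation: k = A × exp(-Eₐ/RT)
Step 2: Convert Eₐ to J/mol: 43.3 kJ/mol = 43300 J/mol
Step 3: Calculate the exponent: -Eₐ/(RT) = -43300/(8.314 × 319) = -16.32628
Step 4: k = 1.96e+06 × exp(-16.32628)
Step 5: k = 1.96e+06 × 8.12057e-08 = 1.5916e-01 s⁻¹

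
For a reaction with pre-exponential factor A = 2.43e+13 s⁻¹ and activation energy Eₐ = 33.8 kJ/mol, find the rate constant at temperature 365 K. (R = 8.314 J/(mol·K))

3.53e+08 s⁻¹

Step 1: Use the Arrhenius equation: k = A × exp(-Eₐ/RT)
Step 2: Convert Eₐ to J/mol: 33.8 kJ/mol = 33800 J/mol
Step 3: Calculate the exponent: -Eₐ/(RT) = -33800/(8.314 × 365) = -11.13817
Step 4: k = 2.43e+13 × exp(-11.13817)
Step 5: k = 2.43e+13 × 1.45464e-05 = 3.5348e+08 s⁻¹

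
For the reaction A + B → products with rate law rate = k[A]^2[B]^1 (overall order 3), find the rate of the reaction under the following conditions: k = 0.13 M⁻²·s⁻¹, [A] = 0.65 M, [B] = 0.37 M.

0.02032 M/s

Step 1: The rate law is rate = k[A]^2[B]^1, overall order = 2+1 = 3
Step 2: Substitute values: rate = 0.13 × (0.65)^2 × (0.37)^1
Step 3: rate = 0.13 × 0.4225 × 0.37 = 0.0203223 M/s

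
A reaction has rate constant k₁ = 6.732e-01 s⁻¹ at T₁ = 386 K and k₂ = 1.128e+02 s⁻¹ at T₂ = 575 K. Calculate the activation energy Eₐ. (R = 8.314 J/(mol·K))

50.0 kJ/mol

Step 1: Use the two-temperature Arrhenius form: ln(k₂/k₁) = -Eₐ/R × (1/T₂ - 1/T₁)
Step 2: ln(k₂/k₁) = ln(1.128e+02/6.732e-01) = ln(167.558) = 5.12133
Step 3: 1/T₂ - 1/T₁ = 1/575 - 1/386 = -8.515431e-04 K⁻¹
Step 4: Eₐ = -R × ln(k₂/k₁) / (1/T₂ - 1/T₁) = -8.314 × 5.12133 / -8.515431e-04
Step 5: Eₐ = 5.0002e+04 J/mol = 50.0 kJ/mol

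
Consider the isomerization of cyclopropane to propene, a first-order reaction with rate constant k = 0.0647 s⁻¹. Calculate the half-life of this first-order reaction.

10.71 s

Step 1: For a first-order reaction, t₁/₂ = ln(2)/k
Step 2: t₁/₂ = ln(2)/0.0647
Step 3: t₁/₂ = 0.6931/0.0647 = 10.71 s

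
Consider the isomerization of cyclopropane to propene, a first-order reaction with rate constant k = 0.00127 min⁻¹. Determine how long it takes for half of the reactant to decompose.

545.8 min

Step 1: For a first-order reaction, t₁/₂ = ln(2)/k
Step 2: t₁/₂ = ln(2)/0.00127
Step 3: t₁/₂ = 0.6931/0.00127 = 545.8 min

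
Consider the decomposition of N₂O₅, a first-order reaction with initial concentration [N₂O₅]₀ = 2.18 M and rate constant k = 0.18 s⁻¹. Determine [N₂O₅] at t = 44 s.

0.0007922 M

Step 1: For a first-order reaction: [N₂O₅] = [N₂O₅]₀ × e^(-kt)
Step 2: [N₂O₅] = 2.18 × e^(-0.18 × 44)
Step 3: [N₂O₅] = 2.18 × e^(-7.92)
Step 4: [N₂O₅] = 2.18 × 0.000363402 = 0.0007922 M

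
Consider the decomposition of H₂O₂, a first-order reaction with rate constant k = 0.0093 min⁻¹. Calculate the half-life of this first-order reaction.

74.53 min

Step 1: For a first-order reaction, t₁/₂ = ln(2)/k
Step 2: t₁/₂ = ln(2)/0.0093
Step 3: t₁/₂ = 0.6931/0.0093 = 74.53 min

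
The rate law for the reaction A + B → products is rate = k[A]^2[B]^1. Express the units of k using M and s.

M⁻²·s⁻¹

Step 1: Overall order = 2 + 1 = 3.
Step 2: rate has units M·s⁻¹; [A]^2[B]^1 has units M^3.
Step 3: k = rate/([A]^2[B]^1), so units of k = M^(1-3)·s⁻¹ = M⁻²·s⁻¹.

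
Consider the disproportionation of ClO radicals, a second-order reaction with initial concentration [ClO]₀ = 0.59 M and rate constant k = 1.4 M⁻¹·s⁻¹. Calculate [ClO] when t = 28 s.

0.02445 M

Step 1: For a second-order reaction: 1/[ClO] = 1/[ClO]₀ + kt
Step 2: 1/[ClO] = 1/0.59 + 1.4 × 28
Step 3: 1/[ClO] = 1.695 + 39.2 = 40.89
Step 4: [ClO] = 1/40.89 = 0.02445 M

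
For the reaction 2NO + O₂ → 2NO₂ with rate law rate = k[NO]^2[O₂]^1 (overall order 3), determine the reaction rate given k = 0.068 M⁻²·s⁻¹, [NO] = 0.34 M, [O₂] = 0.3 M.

0.002358 M/s

Step 1: The rate law is rate = k[NO]^2[O₂]^1, overall order = 2+1 = 3
Step 2: Substitute values: rate = 0.068 × (0.34)^2 × (0.3)^1
Step 3: rate = 0.068 × 0.1156 × 0.3 = 0.00235824 M/s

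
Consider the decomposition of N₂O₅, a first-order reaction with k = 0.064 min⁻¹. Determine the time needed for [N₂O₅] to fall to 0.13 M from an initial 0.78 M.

28 min

Step 1: For first-order: t = ln([N₂O₅]₀/[N₂O₅])/k
Step 2: t = ln(0.78/0.13)/0.064
Step 3: t = ln(6)/0.064
Step 4: t = 1.792/0.064 = 28 min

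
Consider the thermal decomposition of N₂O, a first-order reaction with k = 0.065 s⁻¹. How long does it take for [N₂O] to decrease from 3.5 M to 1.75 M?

10.66 s

Step 1: For first-order: t = ln([N₂O]₀/[N₂O])/k
Step 2: t = ln(3.5/1.75)/0.065
Step 3: t = ln(2)/0.065
Step 4: t = 0.6931/0.065 = 10.66 s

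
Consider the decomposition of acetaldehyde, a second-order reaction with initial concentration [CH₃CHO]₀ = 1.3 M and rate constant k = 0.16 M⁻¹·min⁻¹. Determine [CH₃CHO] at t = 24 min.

0.217 M

Step 1: For a second-order reaction: 1/[CH₃CHO] = 1/[CH₃CHO]₀ + kt
Step 2: 1/[CH₃CHO] = 1/1.3 + 0.16 × 24
Step 3: 1/[CH₃CHO] = 0.7692 + 3.84 = 4.609
Step 4: [CH₃CHO] = 1/4.609 = 0.217 M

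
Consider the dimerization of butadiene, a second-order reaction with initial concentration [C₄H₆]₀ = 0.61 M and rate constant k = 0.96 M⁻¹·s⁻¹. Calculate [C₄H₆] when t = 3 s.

0.2213 M

Step 1: For a second-order reaction: 1/[C₄H₆] = 1/[C₄H₆]₀ + kt
Step 2: 1/[C₄H₆] = 1/0.61 + 0.96 × 3
Step 3: 1/[C₄H₆] = 1.639 + 2.88 = 4.519
Step 4: [C₄H₆] = 1/4.519 = 0.2213 M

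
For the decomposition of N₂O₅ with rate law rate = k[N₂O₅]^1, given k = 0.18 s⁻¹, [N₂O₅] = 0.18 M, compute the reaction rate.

0.0324 M/s

Step 1: Identify the rate law: rate = k[N₂O₅]^1
Step 2: Substitute values: rate = 0.18 × (0.18)^1
Step 3: Calculate: rate = 0.18 × 0.18 = 0.0324 M/s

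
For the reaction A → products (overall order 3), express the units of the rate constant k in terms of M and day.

M⁻²·day⁻¹

Step 1: For overall order n, rate = k × (concentration)^n.
Step 2: Rate has units M·day⁻¹; concentration term has units M^3.
Step 3: k = rate / (concentration)^n, so units of k = M^(1-3)·day⁻¹ = M⁻²·day⁻¹.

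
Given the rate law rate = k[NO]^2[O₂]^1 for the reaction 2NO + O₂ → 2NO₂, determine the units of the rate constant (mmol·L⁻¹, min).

(mmol·L⁻¹)⁻²·min⁻¹

Step 1: Overall order = 2 + 1 = 3.
Step 2: rate has units mmol·L⁻¹·min⁻¹; [NO]^2[O₂]^1 has units (mmol·L⁻¹)^3.
Step 3: k = rate/([NO]^2[O₂]^1), so units of k = (mmol·L⁻¹)^(1-3)·min⁻¹ = (mmol·L⁻¹)⁻²·min⁻¹.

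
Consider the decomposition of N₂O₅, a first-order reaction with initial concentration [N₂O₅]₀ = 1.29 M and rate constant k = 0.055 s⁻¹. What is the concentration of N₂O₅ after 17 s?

0.5064 M

Step 1: For a first-order reaction: [N₂O₅] = [N₂O₅]₀ × e^(-kt)
Step 2: [N₂O₅] = 1.29 × e^(-0.055 × 17)
Step 3: [N₂O₅] = 1.29 × e^(-0.935)
Step 4: [N₂O₅] = 1.29 × 0.392586 = 0.5064 M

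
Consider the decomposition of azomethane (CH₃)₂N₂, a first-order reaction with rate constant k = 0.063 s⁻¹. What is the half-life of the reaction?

11 s

Step 1: For a first-order reaction, t₁/₂ = ln(2)/k
Step 2: t₁/₂ = ln(2)/0.063
Step 3: t₁/₂ = 0.6931/0.063 = 11 s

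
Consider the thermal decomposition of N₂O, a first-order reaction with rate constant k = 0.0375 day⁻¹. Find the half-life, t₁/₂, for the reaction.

18.48 day

Step 1: For a first-order reaction, t₁/₂ = ln(2)/k
Step 2: t₁/₂ = ln(2)/0.0375
Step 3: t₁/₂ = 0.6931/0.0375 = 18.48 day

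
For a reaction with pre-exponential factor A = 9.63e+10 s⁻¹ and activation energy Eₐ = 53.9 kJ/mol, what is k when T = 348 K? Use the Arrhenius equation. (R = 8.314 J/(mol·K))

7.82e+02 s⁻¹

Step 1: Use the Arrhenius equation: k = A × exp(-Eₐ/RT)
Step 2: Convert Eₐ to J/mol: 53.9 kJ/mol = 53900 J/mol
Step 3: Calculate the exponent: -Eₐ/(RT) = -53900/(8.314 × 348) = -18.62943
Step 4: k = 9.63e+10 × exp(-18.62943)
Step 5: k = 9.63e+10 × 8.11599e-09 = 7.8157e+02 s⁻¹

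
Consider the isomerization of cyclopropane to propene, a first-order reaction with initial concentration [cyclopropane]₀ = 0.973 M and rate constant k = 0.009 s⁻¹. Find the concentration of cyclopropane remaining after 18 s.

0.8275 M

Step 1: For a first-order reaction: [cyclopropane] = [cyclopropane]₀ × e^(-kt)
Step 2: [cyclopropane] = 0.973 × e^(-0.009 × 18)
Step 3: [cyclopropane] = 0.973 × e^(-0.162)
Step 4: [cyclopropane] = 0.973 × 0.850441 = 0.8275 M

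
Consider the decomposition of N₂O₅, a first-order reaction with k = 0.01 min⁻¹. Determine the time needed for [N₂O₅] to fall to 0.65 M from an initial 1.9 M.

107.3 min

Step 1: For first-order: t = ln([N₂O₅]₀/[N₂O₅])/k
Step 2: t = ln(1.9/0.65)/0.01
Step 3: t = ln(2.923)/0.01
Step 4: t = 1.073/0.01 = 107.3 min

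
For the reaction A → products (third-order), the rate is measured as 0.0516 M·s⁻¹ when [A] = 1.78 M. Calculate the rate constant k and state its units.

0.009149 M⁻²·s⁻¹

Step 1: rate = k[A]^3, so k = rate / [A]^3.
Step 2: k = 0.0516 / (1.78)^3 = 0.0516 / 5.64.
Step 3: k = 0.009149 M⁻²·s⁻¹.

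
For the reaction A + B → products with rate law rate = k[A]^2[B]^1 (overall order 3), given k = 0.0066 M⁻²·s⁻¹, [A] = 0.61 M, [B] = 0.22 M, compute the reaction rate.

0.0005403 M/s

Step 1: The rate law is rate = k[A]^2[B]^1, overall order = 2+1 = 3
Step 2: Substitute values: rate = 0.0066 × (0.61)^2 × (0.22)^1
Step 3: rate = 0.0066 × 0.3721 × 0.22 = 0.000540289 M/s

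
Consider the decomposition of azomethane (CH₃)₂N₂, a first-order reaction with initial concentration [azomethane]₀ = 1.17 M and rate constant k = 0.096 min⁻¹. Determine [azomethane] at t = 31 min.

0.05967 M

Step 1: For a first-order reaction: [azomethane] = [azomethane]₀ × e^(-kt)
Step 2: [azomethane] = 1.17 × e^(-0.096 × 31)
Step 3: [azomethane] = 1.17 × e^(-2.976)
Step 4: [azomethane] = 1.17 × 0.0509964 = 0.05967 M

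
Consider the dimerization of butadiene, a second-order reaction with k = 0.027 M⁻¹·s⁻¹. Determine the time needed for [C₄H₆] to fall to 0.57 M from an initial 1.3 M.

36.49 s

Step 1: For second-order: t = (1/[C₄H₆] - 1/[C₄H₆]₀)/k
Step 2: t = (1/0.57 - 1/1.3)/0.027
Step 3: t = (1.754 - 0.7692)/0.027
Step 4: t = 0.9852/0.027 = 36.49 s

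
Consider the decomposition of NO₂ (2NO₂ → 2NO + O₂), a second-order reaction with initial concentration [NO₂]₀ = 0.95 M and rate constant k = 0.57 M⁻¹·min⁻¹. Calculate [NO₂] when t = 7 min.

0.1983 M

Step 1: For a second-order reaction: 1/[NO₂] = 1/[NO₂]₀ + kt
Step 2: 1/[NO₂] = 1/0.95 + 0.57 × 7
Step 3: 1/[NO₂] = 1.053 + 3.99 = 5.043
Step 4: [NO₂] = 1/5.043 = 0.1983 M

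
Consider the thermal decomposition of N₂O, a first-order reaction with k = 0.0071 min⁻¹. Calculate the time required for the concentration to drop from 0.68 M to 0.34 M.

97.63 min

Step 1: For first-order: t = ln([N₂O]₀/[N₂O])/k
Step 2: t = ln(0.68/0.34)/0.0071
Step 3: t = ln(2)/0.0071
Step 4: t = 0.6931/0.0071 = 97.63 min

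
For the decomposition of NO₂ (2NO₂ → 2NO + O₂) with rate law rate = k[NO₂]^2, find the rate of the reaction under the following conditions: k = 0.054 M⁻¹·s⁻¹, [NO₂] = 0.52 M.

0.0146 M/s

Step 1: Identify the rate law: rate = k[NO₂]^2
Step 2: Substitute values: rate = 0.054 × (0.52)^2
Step 3: Calculate: rate = 0.054 × 0.2704 = 0.0146016 M/s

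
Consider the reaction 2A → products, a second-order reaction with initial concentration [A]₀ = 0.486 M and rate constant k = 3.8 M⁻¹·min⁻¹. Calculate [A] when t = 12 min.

0.02098 M

Step 1: For a second-order reaction: 1/[A] = 1/[A]₀ + kt
Step 2: 1/[A] = 1/0.486 + 3.8 × 12
Step 3: 1/[A] = 2.058 + 45.6 = 47.66
Step 4: [A] = 1/47.66 = 0.02098 M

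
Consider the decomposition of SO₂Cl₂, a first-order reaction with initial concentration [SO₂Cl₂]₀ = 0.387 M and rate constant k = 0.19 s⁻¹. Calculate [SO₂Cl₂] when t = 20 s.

0.008657 M

Step 1: For a first-order reaction: [SO₂Cl₂] = [SO₂Cl₂]₀ × e^(-kt)
Step 2: [SO₂Cl₂] = 0.387 × e^(-0.19 × 20)
Step 3: [SO₂Cl₂] = 0.387 × e^(-3.8)
Step 4: [SO₂Cl₂] = 0.387 × 0.0223708 = 0.008657 M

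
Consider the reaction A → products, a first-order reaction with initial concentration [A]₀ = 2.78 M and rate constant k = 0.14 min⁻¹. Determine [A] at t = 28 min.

0.05516 M

Step 1: For a first-order reaction: [A] = [A]₀ × e^(-kt)
Step 2: [A] = 2.78 × e^(-0.14 × 28)
Step 3: [A] = 2.78 × e^(-3.92)
Step 4: [A] = 2.78 × 0.0198411 = 0.05516 M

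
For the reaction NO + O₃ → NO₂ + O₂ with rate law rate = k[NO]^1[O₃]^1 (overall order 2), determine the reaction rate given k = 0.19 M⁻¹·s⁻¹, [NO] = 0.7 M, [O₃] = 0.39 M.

0.05187 M/s

Step 1: The rate law is rate = k[NO]^1[O₃]^1, overall order = 1+1 = 2
Step 2: Substitute values: rate = 0.19 × (0.7)^1 × (0.39)^1
Step 3: rate = 0.19 × 0.7 × 0.39 = 0.05187 M/s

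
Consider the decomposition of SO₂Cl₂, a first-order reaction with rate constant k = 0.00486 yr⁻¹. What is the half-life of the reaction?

142.6 yr

Step 1: For a first-order reaction, t₁/₂ = ln(2)/k
Step 2: t₁/₂ = ln(2)/0.00486
Step 3: t₁/₂ = 0.6931/0.00486 = 142.6 yr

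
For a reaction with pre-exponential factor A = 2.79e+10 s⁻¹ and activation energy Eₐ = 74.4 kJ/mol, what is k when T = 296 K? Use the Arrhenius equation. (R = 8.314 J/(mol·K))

2.07e-03 s⁻¹

Step 1: Use the Arrhenius equation: k = A × exp(-Eₐ/RT)
Step 2: Convert Eₐ to J/mol: 74.4 kJ/mol = 74400 J/mol
Step 3: Calculate the exponent: -Eₐ/(RT) = -74400/(8.314 × 296) = -30.23230
Step 4: k = 2.79e+10 × exp(-30.23230)
Step 5: k = 2.79e+10 × 7.41787e-14 = 2.0696e-03 s⁻¹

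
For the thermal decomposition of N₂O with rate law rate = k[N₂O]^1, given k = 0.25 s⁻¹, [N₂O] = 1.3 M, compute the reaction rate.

0.325 M/s

Step 1: Identify the rate law: rate = k[N₂O]^1
Step 2: Substitute values: rate = 0.25 × (1.3)^1
Step 3: Calculate: rate = 0.25 × 1.3 = 0.325 M/s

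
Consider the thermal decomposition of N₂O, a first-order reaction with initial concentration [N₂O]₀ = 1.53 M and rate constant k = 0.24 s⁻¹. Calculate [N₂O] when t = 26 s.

0.002983 M

Step 1: For a first-order reaction: [N₂O] = [N₂O]₀ × e^(-kt)
Step 2: [N₂O] = 1.53 × e^(-0.24 × 26)
Step 3: [N₂O] = 1.53 × e^(-6.24)
Step 4: [N₂O] = 1.53 × 0.00194986 = 0.002983 M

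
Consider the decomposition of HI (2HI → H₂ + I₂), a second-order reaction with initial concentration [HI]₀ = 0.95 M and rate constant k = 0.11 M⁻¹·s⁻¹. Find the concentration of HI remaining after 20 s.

0.3074 M

Step 1: For a second-order reaction: 1/[HI] = 1/[HI]₀ + kt
Step 2: 1/[HI] = 1/0.95 + 0.11 × 20
Step 3: 1/[HI] = 1.053 + 2.2 = 3.253
Step 4: [HI] = 1/3.253 = 0.3074 M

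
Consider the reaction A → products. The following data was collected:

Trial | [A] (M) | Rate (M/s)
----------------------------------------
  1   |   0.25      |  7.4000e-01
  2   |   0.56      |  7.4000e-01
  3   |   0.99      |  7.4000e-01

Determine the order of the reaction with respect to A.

zeroth order (0)

Step 1: Compare trials - when concentration changes, rate stays constant.
Step 2: rate₂/rate₁ = 7.4000e-01/7.4000e-01 = 1
Step 3: [A]₂/[A]₁ = 0.56/0.25 = 2.24
Step 4: Since rate ratio ≈ (conc ratio)^0, the reaction is zeroth order.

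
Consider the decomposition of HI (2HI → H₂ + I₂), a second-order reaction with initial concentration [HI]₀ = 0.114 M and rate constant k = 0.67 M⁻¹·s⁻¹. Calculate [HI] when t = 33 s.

0.03238 M

Step 1: For a second-order reaction: 1/[HI] = 1/[HI]₀ + kt
Step 2: 1/[HI] = 1/0.114 + 0.67 × 33
Step 3: 1/[HI] = 8.772 + 22.11 = 30.88
Step 4: [HI] = 1/30.88 = 0.03238 M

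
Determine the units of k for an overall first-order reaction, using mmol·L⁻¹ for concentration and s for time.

s⁻¹

Step 1: For overall order n, rate = k × (concentration)^n.
Step 2: Rate has units mmol·L⁻¹·s⁻¹; concentration term has units (mmol·L⁻¹)^1.
Step 3: k = rate / (concentration)^n, so units of k = (mmol·L⁻¹)^(1-1)·s⁻¹ = s⁻¹.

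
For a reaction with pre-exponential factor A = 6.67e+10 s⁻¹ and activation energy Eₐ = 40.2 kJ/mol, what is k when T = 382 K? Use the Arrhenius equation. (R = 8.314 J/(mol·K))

2.12e+05 s⁻¹

Step 1: Use the Arrhenius equation: k = A × exp(-Eₐ/RT)
Step 2: Convert Eₐ to J/mol: 40.2 kJ/mol = 40200 J/mol
Step 3: Calculate the exponent: -Eₐ/(RT) = -40200/(8.314 × 382) = -12.65764
Step 4: k = 6.67e+10 × exp(-12.65764)
Step 5: k = 6.67e+10 × 3.18315e-06 = 2.1232e+05 s⁻¹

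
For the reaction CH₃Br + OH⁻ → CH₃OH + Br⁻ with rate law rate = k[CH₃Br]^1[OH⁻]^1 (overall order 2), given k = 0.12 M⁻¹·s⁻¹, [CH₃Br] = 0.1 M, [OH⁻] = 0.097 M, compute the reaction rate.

0.001164 M/s

Step 1: The rate law is rate = k[CH₃Br]^1[OH⁻]^1, overall order = 1+1 = 2
Step 2: Substitute values: rate = 0.12 × (0.1)^1 × (0.097)^1
Step 3: rate = 0.12 × 0.1 × 0.097 = 0.001164 M/s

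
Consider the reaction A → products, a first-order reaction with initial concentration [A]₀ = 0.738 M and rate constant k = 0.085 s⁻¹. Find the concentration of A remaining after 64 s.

0.003203 M

Step 1: For a first-order reaction: [A] = [A]₀ × e^(-kt)
Step 2: [A] = 0.738 × e^(-0.085 × 64)
Step 3: [A] = 0.738 × e^(-5.44)
Step 4: [A] = 0.738 × 0.00433948 = 0.003203 M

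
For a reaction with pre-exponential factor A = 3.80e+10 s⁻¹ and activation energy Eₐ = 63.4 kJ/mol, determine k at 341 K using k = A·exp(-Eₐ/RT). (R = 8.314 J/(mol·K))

7.38e+00 s⁻¹

Step 1: Use the Arrhenius equation: k = A × exp(-Eₐ/RT)
Step 2: Convert Eₐ to J/mol: 63.4 kJ/mol = 63400 J/mol
Step 3: Calculate the exponent: -Eₐ/(RT) = -63400/(8.314 × 341) = -22.36273
Step 4: k = 3.80e+10 × exp(-22.36273)
Step 5: k = 3.80e+10 × 1.94084e-10 = 7.3752e+00 s⁻¹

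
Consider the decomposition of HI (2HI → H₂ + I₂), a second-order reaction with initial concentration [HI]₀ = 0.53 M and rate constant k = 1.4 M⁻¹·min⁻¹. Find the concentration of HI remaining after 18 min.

0.03692 M

Step 1: For a second-order reaction: 1/[HI] = 1/[HI]₀ + kt
Step 2: 1/[HI] = 1/0.53 + 1.4 × 18
Step 3: 1/[HI] = 1.887 + 25.2 = 27.09
Step 4: [HI] = 1/27.09 = 0.03692 M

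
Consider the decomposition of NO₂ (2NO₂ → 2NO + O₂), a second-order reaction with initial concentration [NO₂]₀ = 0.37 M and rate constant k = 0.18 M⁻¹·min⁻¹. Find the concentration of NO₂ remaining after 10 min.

0.2221 M

Step 1: For a second-order reaction: 1/[NO₂] = 1/[NO₂]₀ + kt
Step 2: 1/[NO₂] = 1/0.37 + 0.18 × 10
Step 3: 1/[NO₂] = 2.703 + 1.8 = 4.503
Step 4: [NO₂] = 1/4.503 = 0.2221 M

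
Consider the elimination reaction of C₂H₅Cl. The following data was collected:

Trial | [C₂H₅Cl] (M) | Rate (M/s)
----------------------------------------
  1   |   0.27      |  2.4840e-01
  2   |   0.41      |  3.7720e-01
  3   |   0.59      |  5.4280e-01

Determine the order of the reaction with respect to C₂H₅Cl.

first order (1)

Step 1: Compare trials to find order n where rate₂/rate₁ = ([C₂H₅Cl]₂/[C₂H₅Cl]₁)^n
Step 2: rate₂/rate₁ = 3.7720e-01/2.4840e-01 = 1.519
Step 3: [C₂H₅Cl]₂/[C₂H₅Cl]₁ = 0.41/0.27 = 1.519
Step 4: n = ln(1.519)/ln(1.519) = 1.00 ≈ 1
Step 5: The reaction is first order in C₂H₅Cl.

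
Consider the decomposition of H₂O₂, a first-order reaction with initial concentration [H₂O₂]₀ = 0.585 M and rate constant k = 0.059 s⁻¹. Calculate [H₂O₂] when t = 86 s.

0.003661 M

Step 1: For a first-order reaction: [H₂O₂] = [H₂O₂]₀ × e^(-kt)
Step 2: [H₂O₂] = 0.585 × e^(-0.059 × 86)
Step 3: [H₂O₂] = 0.585 × e^(-5.074)
Step 4: [H₂O₂] = 0.585 × 0.00625734 = 0.003661 M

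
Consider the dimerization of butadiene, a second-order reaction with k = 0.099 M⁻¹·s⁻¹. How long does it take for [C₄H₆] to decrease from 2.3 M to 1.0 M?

5.709 s

Step 1: For second-order: t = (1/[C₄H₆] - 1/[C₄H₆]₀)/k
Step 2: t = (1/1.0 - 1/2.3)/0.099
Step 3: t = (1 - 0.4348)/0.099
Step 4: t = 0.5652/0.099 = 5.709 s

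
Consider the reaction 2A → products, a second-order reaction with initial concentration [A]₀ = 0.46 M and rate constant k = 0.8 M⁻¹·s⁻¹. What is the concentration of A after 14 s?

0.07477 M

Step 1: For a second-order reaction: 1/[A] = 1/[A]₀ + kt
Step 2: 1/[A] = 1/0.46 + 0.8 × 14
Step 3: 1/[A] = 2.174 + 11.2 = 13.37
Step 4: [A] = 1/13.37 = 0.07477 M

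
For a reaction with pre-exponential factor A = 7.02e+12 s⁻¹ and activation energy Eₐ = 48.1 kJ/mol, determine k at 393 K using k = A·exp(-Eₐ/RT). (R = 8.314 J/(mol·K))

2.84e+06 s⁻¹

Step 1: Use the Arrhenius equation: k = A × exp(-Eₐ/RT)
Step 2: Convert Eₐ to J/mol: 48.1 kJ/mol = 48100 J/mol
Step 3: Calculate the exponent: -Eₐ/(RT) = -48100/(8.314 × 393) = -14.72118
Step 4: k = 7.02e+12 × exp(-14.72118)
Step 5: k = 7.02e+12 × 4.04271e-07 = 2.8380e+06 s⁻¹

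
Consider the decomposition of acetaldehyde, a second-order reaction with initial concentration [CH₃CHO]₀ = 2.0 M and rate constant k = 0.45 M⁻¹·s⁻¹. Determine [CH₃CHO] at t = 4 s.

0.4348 M

Step 1: For a second-order reaction: 1/[CH₃CHO] = 1/[CH₃CHO]₀ + kt
Step 2: 1/[CH₃CHO] = 1/2.0 + 0.45 × 4
Step 3: 1/[CH₃CHO] = 0.5 + 1.8 = 2.3
Step 4: [CH₃CHO] = 1/2.3 = 0.4348 M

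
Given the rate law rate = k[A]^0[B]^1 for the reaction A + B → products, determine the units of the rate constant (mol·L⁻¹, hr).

hr⁻¹

Step 1: Overall order = 0 + 1 = 1.
Step 2: rate has units mol·L⁻¹·hr⁻¹; [A]^0[B]^1 has units (mol·L⁻¹)^1.
Step 3: k = rate/([A]^0[B]^1), so units of k = (mol·L⁻¹)^(1-1)·hr⁻¹ = hr⁻¹.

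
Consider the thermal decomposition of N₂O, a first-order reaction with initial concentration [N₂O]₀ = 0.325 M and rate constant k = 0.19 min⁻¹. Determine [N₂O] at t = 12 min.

0.03324 M

Step 1: For a first-order reaction: [N₂O] = [N₂O]₀ × e^(-kt)
Step 2: [N₂O] = 0.325 × e^(-0.19 × 12)
Step 3: [N₂O] = 0.325 × e^(-2.28)
Step 4: [N₂O] = 0.325 × 0.102284 = 0.03324 M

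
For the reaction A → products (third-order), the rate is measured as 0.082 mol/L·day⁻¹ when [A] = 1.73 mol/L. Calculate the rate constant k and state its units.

0.01584 (mol/L)⁻²·day⁻¹

Step 1: rate = k[A]^3, so k = rate / [A]^3.
Step 2: k = 0.082 / (1.73)^3 = 0.082 / 5.178.
Step 3: k = 0.01584 (mol/L)⁻²·day⁻¹.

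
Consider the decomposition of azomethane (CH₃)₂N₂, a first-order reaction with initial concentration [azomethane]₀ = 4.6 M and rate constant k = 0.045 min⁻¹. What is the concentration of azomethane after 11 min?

2.804 M

Step 1: For a first-order reaction: [azomethane] = [azomethane]₀ × e^(-kt)
Step 2: [azomethane] = 4.6 × e^(-0.045 × 11)
Step 3: [azomethane] = 4.6 × e^(-0.495)
Step 4: [azomethane] = 4.6 × 0.609571 = 2.804 M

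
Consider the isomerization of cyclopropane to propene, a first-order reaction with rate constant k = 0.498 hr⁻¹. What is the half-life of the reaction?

1.392 hr

Step 1: For a first-order reaction, t₁/₂ = ln(2)/k
Step 2: t₁/₂ = ln(2)/0.498
Step 3: t₁/₂ = 0.6931/0.498 = 1.392 hr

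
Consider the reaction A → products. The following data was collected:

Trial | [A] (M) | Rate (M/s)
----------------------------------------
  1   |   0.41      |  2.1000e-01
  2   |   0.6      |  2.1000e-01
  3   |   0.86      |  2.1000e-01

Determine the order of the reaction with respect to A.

zeroth order (0)

Step 1: Compare trials - when concentration changes, rate stays constant.
Step 2: rate₂/rate₁ = 2.1000e-01/2.1000e-01 = 1
Step 3: [A]₂/[A]₁ = 0.6/0.41 = 1.463
Step 4: Since rate ratio ≈ (conc ratio)^0, the reaction is zeroth order.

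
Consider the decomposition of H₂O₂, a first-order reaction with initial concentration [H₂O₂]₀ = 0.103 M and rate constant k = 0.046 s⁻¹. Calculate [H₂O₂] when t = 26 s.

0.03115 M

Step 1: For a first-order reaction: [H₂O₂] = [H₂O₂]₀ × e^(-kt)
Step 2: [H₂O₂] = 0.103 × e^(-0.046 × 26)
Step 3: [H₂O₂] = 0.103 × e^(-1.196)
Step 4: [H₂O₂] = 0.103 × 0.302401 = 0.03115 M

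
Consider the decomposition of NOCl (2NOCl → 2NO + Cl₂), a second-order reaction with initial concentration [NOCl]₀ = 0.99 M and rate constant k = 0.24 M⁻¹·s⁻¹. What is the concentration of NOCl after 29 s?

0.1255 M

Step 1: For a second-order reaction: 1/[NOCl] = 1/[NOCl]₀ + kt
Step 2: 1/[NOCl] = 1/0.99 + 0.24 × 29
Step 3: 1/[NOCl] = 1.01 + 6.96 = 7.97
Step 4: [NOCl] = 1/7.97 = 0.1255 M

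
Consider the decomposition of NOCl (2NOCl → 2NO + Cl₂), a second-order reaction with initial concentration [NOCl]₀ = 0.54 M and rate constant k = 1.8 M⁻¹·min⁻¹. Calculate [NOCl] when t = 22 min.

0.02412 M

Step 1: For a second-order reaction: 1/[NOCl] = 1/[NOCl]₀ + kt
Step 2: 1/[NOCl] = 1/0.54 + 1.8 × 22
Step 3: 1/[NOCl] = 1.852 + 39.6 = 41.45
Step 4: [NOCl] = 1/41.45 = 0.02412 M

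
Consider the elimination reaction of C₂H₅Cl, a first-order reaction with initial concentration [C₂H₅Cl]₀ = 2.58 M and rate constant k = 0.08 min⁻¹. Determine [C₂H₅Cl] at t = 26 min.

0.3223 M

Step 1: For a first-order reaction: [C₂H₅Cl] = [C₂H₅Cl]₀ × e^(-kt)
Step 2: [C₂H₅Cl] = 2.58 × e^(-0.08 × 26)
Step 3: [C₂H₅Cl] = 2.58 × e^(-2.08)
Step 4: [C₂H₅Cl] = 2.58 × 0.12493 = 0.3223 M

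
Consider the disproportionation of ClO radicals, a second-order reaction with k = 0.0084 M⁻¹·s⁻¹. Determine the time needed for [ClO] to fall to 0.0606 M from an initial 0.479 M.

1716 s

Step 1: For second-order: t = (1/[ClO] - 1/[ClO]₀)/k
Step 2: t = (1/0.0606 - 1/0.479)/0.0084
Step 3: t = (16.5 - 2.088)/0.0084
Step 4: t = 14.41/0.0084 = 1716 s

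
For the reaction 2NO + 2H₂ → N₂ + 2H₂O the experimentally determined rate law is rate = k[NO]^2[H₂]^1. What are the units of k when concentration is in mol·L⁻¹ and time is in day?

(mol·L⁻¹)⁻²·day⁻¹

Step 1: Overall order = 2 + 1 = 3.
Step 2: rate has units mol·L⁻¹·day⁻¹; [NO]^2[H₂]^1 has units (mol·L⁻¹)^3.
Step 3: k = rate/([NO]^2[H₂]^1), so units of k = (mol·L⁻¹)^(1-3)·day⁻¹ = (mol·L⁻¹)⁻²·day⁻¹.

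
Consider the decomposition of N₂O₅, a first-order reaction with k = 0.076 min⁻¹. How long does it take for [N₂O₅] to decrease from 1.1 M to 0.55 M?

9.12 min

Step 1: For first-order: t = ln([N₂O₅]₀/[N₂O₅])/k
Step 2: t = ln(1.1/0.55)/0.076
Step 3: t = ln(2)/0.076
Step 4: t = 0.6931/0.076 = 9.12 min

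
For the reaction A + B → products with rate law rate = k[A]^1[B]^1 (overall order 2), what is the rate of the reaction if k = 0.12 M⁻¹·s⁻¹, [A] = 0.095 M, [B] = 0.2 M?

0.00228 M/s

Step 1: The rate law is rate = k[A]^1[B]^1, overall order = 1+1 = 2
Step 2: Substitute values: rate = 0.12 × (0.095)^1 × (0.2)^1
Step 3: rate = 0.12 × 0.095 × 0.2 = 0.00228 M/s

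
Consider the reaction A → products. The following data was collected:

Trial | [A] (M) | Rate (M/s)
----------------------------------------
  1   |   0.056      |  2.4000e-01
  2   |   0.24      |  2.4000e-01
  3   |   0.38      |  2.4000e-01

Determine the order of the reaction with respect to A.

zeroth order (0)

Step 1: Compare trials - when concentration changes, rate stays constant.
Step 2: rate₂/rate₁ = 2.4000e-01/2.4000e-01 = 1
Step 3: [A]₂/[A]₁ = 0.24/0.056 = 4.286
Step 4: Since rate ratio ≈ (conc ratio)^0, the reaction is zeroth order.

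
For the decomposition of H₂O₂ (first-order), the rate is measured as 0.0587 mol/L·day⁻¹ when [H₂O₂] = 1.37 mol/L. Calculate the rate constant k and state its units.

0.04285 day⁻¹

Step 1: rate = k[H₂O₂]^1, so k = rate / [H₂O₂]^1.
Step 2: k = 0.0587 / (1.37)^1 = 0.0587 / 1.37.
Step 3: k = 0.04285 day⁻¹.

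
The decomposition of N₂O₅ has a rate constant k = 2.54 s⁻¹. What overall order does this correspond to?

first order (1)

Step 1: The units of k for an nth-order reaction are (concentration)^(1-n)·(time)⁻¹.
Step 2: Here k has units s⁻¹, so the concentration exponent is 0.
Step 3: 1 - n = 0 ⇒ n = 1. The reaction is first order.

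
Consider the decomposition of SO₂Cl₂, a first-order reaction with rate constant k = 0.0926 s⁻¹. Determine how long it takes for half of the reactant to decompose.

7.485 s

Step 1: For a first-order reaction, t₁/₂ = ln(2)/k
Step 2: t₁/₂ = ln(2)/0.0926
Step 3: t₁/₂ = 0.6931/0.0926 = 7.485 s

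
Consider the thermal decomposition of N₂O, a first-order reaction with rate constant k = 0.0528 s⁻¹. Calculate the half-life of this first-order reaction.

13.13 s

Step 1: For a first-order reaction, t₁/₂ = ln(2)/k
Step 2: t₁/₂ = ln(2)/0.0528
Step 3: t₁/₂ = 0.6931/0.0528 = 13.13 s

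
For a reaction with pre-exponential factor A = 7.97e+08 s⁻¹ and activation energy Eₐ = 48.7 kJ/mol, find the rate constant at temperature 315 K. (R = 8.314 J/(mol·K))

6.69e+00 s⁻¹

Step 1: Use the Arrhenius equation: k = A × exp(-Eₐ/RT)
Step 2: Convert Eₐ to J/mol: 48.7 kJ/mol = 48700 J/mol
Step 3: Calculate the exponent: -Eₐ/(RT) = -48700/(8.314 × 315) = -18.59552
Step 4: k = 7.97e+08 × exp(-18.59552)
Step 5: k = 7.97e+08 × 8.39592e-09 = 6.6915e+00 s⁻¹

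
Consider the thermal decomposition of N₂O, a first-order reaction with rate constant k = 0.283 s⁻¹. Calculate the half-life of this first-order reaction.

2.449 s

Step 1: For a first-order reaction, t₁/₂ = ln(2)/k
Step 2: t₁/₂ = ln(2)/0.283
Step 3: t₁/₂ = 0.6931/0.283 = 2.449 s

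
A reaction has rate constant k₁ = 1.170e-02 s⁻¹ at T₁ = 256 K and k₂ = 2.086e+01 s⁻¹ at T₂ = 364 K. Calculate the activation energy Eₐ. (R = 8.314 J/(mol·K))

53.7 kJ/mol

Step 1: Use the two-temperature Arrhenius form: ln(k₂/k₁) = -Eₐ/R × (1/T₂ - 1/T₁)
Step 2: ln(k₂/k₁) = ln(2.086e+01/1.170e-02) = ln(1782.91) = 7.486
Step 3: 1/T₂ - 1/T₁ = 1/364 - 1/256 = -1.158997e-03 K⁻¹
Step 4: Eₐ = -R × ln(k₂/k₁) / (1/T₂ - 1/T₁) = -8.314 × 7.486 / -1.158997e-03
Step 5: Eₐ = 5.3700e+04 J/mol = 53.7 kJ/mol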